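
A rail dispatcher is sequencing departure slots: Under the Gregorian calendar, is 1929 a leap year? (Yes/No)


Year: 1929
Divisible by 4? 1929 / 4 = 482.25 -> No
Not divisible by 4, so NOT a leap year

No


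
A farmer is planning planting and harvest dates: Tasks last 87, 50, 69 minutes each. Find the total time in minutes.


Durations: 87, 50, 69
Running sum: 87
+ 50 = 137
+ 69 = 206
Total duration: 206 minutes
That is 3 hours and 26 minutes

206


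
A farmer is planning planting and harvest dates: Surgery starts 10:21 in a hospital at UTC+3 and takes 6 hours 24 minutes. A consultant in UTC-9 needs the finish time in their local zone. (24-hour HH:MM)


Start: 10:21 in UTC+3
Step 1 - add duration:
  minutes: 21 + 24 = 45
  hours: 10 + 6 + 0 = 16
  end in UTC+3: 16:45
Step 2 - convert UTC+3 -> UTC-9:
  offset difference: -9 - (3) = -12 hours
  16 + (-12) = 4 -> mod 24 = 4
Result: 04:45 in UTC-9

04:45


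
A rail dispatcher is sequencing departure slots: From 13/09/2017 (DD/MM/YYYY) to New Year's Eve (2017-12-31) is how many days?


Start: September 13, 2017
End: December 31, 2017
Days left in September: 17
October: 31
November: 30
December: 31
Sum of remaining months: 92
Total: 17 + 92 = 109

109


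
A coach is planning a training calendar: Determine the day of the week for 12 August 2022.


Date: 2022-08-12
January 1, 2022 is a Saturday
Day of year: 224
Offset from Jan 1: 223 days
223 mod 7 = 6
Result: Friday

Friday


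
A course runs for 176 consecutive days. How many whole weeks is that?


Total days: 176
Days per week: 7
Division: 176 / 7 = 25 remainder 1
Complete weeks: 25
Remaining days: 1

25


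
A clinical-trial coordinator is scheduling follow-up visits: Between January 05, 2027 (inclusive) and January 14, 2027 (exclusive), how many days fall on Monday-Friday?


Start: 2027-01-05 (Tuesday)
End (exclusive): 2027-01-14 (Thursday)
Total calendar days: 9
Full weeks: 9 // 7 = 1 -> 5 weekdays
Remaining 2 days starting on Tuesday:
  Tue(w), Wed(w) -> 2 weekdays
Total business days: 5 + 2 = 7

7


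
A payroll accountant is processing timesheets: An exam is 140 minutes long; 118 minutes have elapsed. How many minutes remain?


Total budget: 140 minutes
Time used: 118 minutes
Remaining: 140 - 118 = 22 minutes
Percent used: 84.3%
Percent remaining: 15.7%

22


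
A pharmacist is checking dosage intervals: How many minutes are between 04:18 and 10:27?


Start time: 04:18 = 258 minutes from midnight
End time: 10:27 = 627 minutes from midnight
Difference: 627 - 258 = 369 minutes
That is 6 hours and 9 minutes

369


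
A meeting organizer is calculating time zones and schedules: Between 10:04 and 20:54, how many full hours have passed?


Start: 10:04
End: 20:54
Hour difference: 20 - 10 = 10 hours
Minute difference: 54 - 4 = 50 minutes
Total minutes: 650
Complete hours: 650 / 60 = 10 (remainder 50)

10


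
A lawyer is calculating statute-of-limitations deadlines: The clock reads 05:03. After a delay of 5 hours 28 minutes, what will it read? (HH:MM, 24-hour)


Start time: 05:03
Adding: 5 hours 28 minutes
Minutes: 3 + 28 = 31
Hours: 5 + 5 + 0 = 10
Result: 10:31

10:31


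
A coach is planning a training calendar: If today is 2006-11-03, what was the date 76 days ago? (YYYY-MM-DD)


Start: 2006-11-03
Subtracting 76 days
Days already passed in November: 3
After going back through November: 73 more days to subtract
October 2006: 31 days, 42 remaining
September 2006: 30 days, 12 remaining
August 2006 has 31 days, need 12
Result: 2006-08-19

2006-08-19


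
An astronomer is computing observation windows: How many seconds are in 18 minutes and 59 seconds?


Minutes: 18
Seconds: 59
Convert minutes to seconds: 18 x 60 = 1080
Add remaining seconds: 1080 + 59 = 1139

1139


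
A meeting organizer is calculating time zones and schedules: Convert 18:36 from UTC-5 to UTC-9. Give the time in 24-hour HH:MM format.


Local time: 18:36 at UTC-5 (offset -5h)
Target zone: UTC-9 (offset -9h)
Difference: -9 - (-5) = -4 hours
Calculation: 18 + (-4) = 14
Result: 14:36

14:36


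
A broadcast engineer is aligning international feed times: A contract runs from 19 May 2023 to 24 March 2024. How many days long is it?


Start date: 2023-05-19
End date: 2024-03-24
May 2023: +13 days
Jun 2023: +30 days
Jul 2023: +31 days
... (8 more months)
Total: 310 days

310


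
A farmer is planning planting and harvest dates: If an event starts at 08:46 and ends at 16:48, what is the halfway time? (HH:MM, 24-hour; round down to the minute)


Start time: 08:46 = 526 minutes from midnight
End time: 16:48 = 1008 minutes from midnight
Sum: 526 + 1008 = 1534
Midpoint: 1534 / 2 = 767 minutes
Convert: 767 / 60 = 12 hours, 47 minutes
Result: 12:47

12:47


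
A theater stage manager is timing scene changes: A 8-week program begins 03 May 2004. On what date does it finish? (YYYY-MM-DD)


Start: 2004-05-03
Weeks to add: 8
Convert to days: 8 x 7 = 56 days
Add 56 days to 2004-05-03
Result: 2004-06-28

2004-06-28


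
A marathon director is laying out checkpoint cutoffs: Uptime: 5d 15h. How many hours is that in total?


Days: 5
Extra hours: 15
Hours per day: 24
Days to hours: 5 x 24 = 120
Total: 120 + 15 = 135

135


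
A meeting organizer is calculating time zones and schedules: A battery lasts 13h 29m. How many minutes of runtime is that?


Hours: 13
Extra minutes: 29
Minutes per hour: 60
Hours to minutes: 13 x 60 = 780
Total: 780 + 29 = 809

809


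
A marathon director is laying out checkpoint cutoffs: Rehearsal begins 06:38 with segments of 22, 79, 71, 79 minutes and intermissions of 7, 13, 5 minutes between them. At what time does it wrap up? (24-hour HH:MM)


Start: 06:38 = 398 min from midnight
  after task 1 (22 min): 07:00
  after break (7 min): 07:07
  after task 2 (79 min): 08:26
  after break (13 min): 08:39
  after task 3 (71 min): 09:50
  after break (5 min): 09:55
  after task 4 (79 min): 11:14
Total elapsed: 276 minutes
End time: 11:14

11:14


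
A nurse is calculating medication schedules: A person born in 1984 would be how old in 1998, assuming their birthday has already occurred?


Birth year: 1984
Current year: 1998
Age = current year - birth year
Age = 1998 - 1984 = 14

14


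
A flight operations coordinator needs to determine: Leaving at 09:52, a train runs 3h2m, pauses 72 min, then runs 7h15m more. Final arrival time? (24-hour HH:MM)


Depart: 09:52
Leg 1: +182 min -> 12:54
Layover: +72 min -> 14:06
Leg 2: +435 min -> 21:21
Total travel: 689 minutes = 11h 29m
Arrival: 21:21

21:21


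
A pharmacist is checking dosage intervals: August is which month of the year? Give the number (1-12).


Calendar month order:
7. July
8. August <--
9. September
August is month number 8

8


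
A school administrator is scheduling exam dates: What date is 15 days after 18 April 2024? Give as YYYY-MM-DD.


Start: 2024-04-18
Adding 15 days
Days remaining in April: 12
After April: 3 days still to add
May 2024 has 31 days, need 3
Result: 2024-05-03

2024-05-03


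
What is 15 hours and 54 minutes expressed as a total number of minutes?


Hours: 15
Minutes: 54
Convert hours to minutes: 15 x 60 = 900
Add remaining minutes: 900 + 54 = 954

954


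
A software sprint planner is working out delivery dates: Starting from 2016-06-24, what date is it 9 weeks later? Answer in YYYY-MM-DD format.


Start: 2016-06-24
Weeks to add: 9
Convert to days: 9 x 7 = 63 days
Add 63 days to 2016-06-24
Result: 2016-08-26

2016-08-26


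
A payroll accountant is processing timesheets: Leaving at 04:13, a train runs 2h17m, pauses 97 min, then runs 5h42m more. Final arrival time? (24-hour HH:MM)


Depart: 04:13
Leg 1: +137 min -> 06:30
Layover: +97 min -> 08:07
Leg 2: +342 min -> 13:49
Total travel: 576 minutes = 9h 36m
Arrival: 13:49

13:49


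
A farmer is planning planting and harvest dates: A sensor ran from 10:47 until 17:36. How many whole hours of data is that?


Start: 10:47
End: 17:36
Hour difference: 17 - 10 = 7 hours
Minute difference: 36 - 47 = -11 minutes
Total minutes: 409
Complete hours: 409 / 60 = 6 (remainder 49)

6


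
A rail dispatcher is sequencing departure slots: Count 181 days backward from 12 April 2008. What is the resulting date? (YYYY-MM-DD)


Start: 2008-04-12
Subtracting 181 days
Days already passed in April: 12
After going back through April: 169 more days to subtract
March 2008: 31 days, 138 remaining
February 2008: 29 days, 109 remaining
January 2008: 31 days, 78 remaining
December 2007: 31 days, 47 remaining
Result: 2007-10-14

2007-10-14


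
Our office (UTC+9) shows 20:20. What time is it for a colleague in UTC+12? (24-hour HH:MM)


Local time: 20:20 at UTC+9 (offset 9h)
Target zone: UTC+12 (offset 12h)
Difference: 12 - (9) = 3 hours
Calculation: 20 + (3) = 23
Result: 23:20

23:20


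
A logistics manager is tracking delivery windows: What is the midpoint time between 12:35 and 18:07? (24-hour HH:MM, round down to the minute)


Start time: 12:35 = 755 minutes from midnight
End time: 18:07 = 1087 minutes from midnight
Sum: 755 + 1087 = 1842
Midpoint: 1842 / 2 = 921 minutes
Convert: 921 / 60 = 15 hours, 21 minutes
Result: 15:21

15:21


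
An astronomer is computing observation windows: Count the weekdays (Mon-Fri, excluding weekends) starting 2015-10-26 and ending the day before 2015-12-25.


Start: 2015-10-26 (Monday)
End (exclusive): 2015-12-25 (Friday)
Total calendar days: 60
Full weeks: 60 // 7 = 8 -> 40 weekdays
Remaining 4 days starting on Monday:
  Mon(w), Tue(w), Wed(w), Thu(w) -> 4 weekdays
Total business days: 40 + 4 = 44

44


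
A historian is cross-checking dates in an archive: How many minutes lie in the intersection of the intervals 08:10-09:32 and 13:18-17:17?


Interval A: [490, 572] minutes from midnight
Interval B: [798, 1037] minutes from midnight
Overlap start = max(490, 798) = 798
Overlap end = min(572, 1037) = 572
End <= start, so the intervals do not overlap: 0 minutes

0


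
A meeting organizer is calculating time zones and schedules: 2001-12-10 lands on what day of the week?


Date: 2001-12-10
January 1, 2001 is a Monday
Day of year: 344
Offset from Jan 1: 343 days
343 mod 7 = 0
Result: Monday

Monday


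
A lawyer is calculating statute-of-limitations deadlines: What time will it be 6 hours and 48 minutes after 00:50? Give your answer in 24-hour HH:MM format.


Start time: 00:50
Adding: 6 hours 48 minutes
Minutes: 50 + 48 = 98
Minute overflow: 98 >= 60, so carry 1 hour, minutes = 38
Hours: 0 + 6 + 1 = 7
Result: 07:38

07:38


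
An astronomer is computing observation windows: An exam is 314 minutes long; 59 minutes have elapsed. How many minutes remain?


Total budget: 314 minutes
Time used: 59 minutes
Remaining: 314 - 59 = 255 minutes
Percent used: 18.8%
Percent remaining: 81.2%

255


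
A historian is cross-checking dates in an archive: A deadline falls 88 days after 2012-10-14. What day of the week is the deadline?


Start: 2012-10-14 (Sunday)
Step 1 - find target date: add 88 days
  2012-10-14 + 88 days = 2013-01-10
Step 2 - day of week:
  88 mod 7 = 4
  Sunday + 4 days -> Thursday
Result: Thursday (2013-01-10)

Thursday


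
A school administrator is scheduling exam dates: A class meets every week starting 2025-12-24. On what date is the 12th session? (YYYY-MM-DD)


First occurrence: 2025-12-24 (occurrence 1)
Each occurrence is 7 days after the previous.
Occurrence 12 is 11 weeks after the first.
11 weeks = 77 days
2025-12-24 + 77 days = 2026-03-11

2026-03-11


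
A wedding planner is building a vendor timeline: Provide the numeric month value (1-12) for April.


Calendar month order:
3. March
4. April <--
5. May
April is month number 4

4


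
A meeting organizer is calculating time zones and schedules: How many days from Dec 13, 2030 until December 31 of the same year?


Start: December 13, 2030
End: December 31, 2030
Days left in December: 18
Total: 18 days

18


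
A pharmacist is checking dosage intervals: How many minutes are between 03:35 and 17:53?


Start time: 03:35 = 215 minutes from midnight
End time: 17:53 = 1073 minutes from midnight
Difference: 1073 - 215 = 858 minutes
That is 14 hours and 18 minutes

858


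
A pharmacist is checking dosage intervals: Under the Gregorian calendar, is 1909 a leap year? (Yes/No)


Year: 1909
Divisible by 4? 1909 / 4 = 477.25 -> No
Not divisible by 4, so NOT a leap year

No


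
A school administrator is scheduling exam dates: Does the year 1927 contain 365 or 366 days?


Year: 1927
Check leap year rules:
Divisible by 4? No
1927 is not a leap year
Days: 365

365


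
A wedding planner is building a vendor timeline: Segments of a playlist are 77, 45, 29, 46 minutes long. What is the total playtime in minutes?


Durations: 77, 45, 29, 46
Running sum: 77
+ 45 = 122
+ 29 = 151
+ 46 = 197
Total duration: 197 minutes
That is 3 hours and 17 minutes

197


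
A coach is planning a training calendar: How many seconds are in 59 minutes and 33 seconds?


Minutes: 59
Seconds: 33
Convert minutes to seconds: 59 x 60 = 3540
Add remaining seconds: 3540 + 33 = 3573

3573


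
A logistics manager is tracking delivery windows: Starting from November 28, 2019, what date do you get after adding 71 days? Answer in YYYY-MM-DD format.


Start: 2019-11-28
Adding 71 days
Days remaining in November: 2
After November: 69 days still to add
December 2019: 31 days, 38 remaining
January 2020: 31 days, 7 remaining
February 2020 has 29 days, need 7
Result: 2020-02-07

2020-02-07


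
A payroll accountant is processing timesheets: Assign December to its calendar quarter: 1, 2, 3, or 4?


Month: December (month 12)
Q1: January-March (months 1-3)
Q2: April-June (months 4-6)
Q3: July-September (months 7-9)
Q4: October-December (months 10-12)
Month 12 falls in Q4

4


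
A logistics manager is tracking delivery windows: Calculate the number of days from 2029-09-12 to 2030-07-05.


Start date: 2029-09-12
End date: 2030-07-05
Sep 2029: +19 days
Oct 2029: +31 days
Nov 2029: +30 days
... (8 more months)
Total: 296 days

296


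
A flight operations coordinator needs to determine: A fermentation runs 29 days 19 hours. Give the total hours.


Days: 29
Extra hours: 19
Hours per day: 24
Days to hours: 29 x 24 = 696
Total: 696 + 19 = 715

715


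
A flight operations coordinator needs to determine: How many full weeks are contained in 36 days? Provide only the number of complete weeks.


Total days: 36
Days per week: 7
Division: 36 / 7 = 5 remainder 1
Complete weeks: 5
Remaining days: 1

5


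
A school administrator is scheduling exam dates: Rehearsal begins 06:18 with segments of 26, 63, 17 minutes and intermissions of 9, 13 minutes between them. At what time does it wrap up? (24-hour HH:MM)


Start: 06:18 = 378 min from midnight
  after task 1 (26 min): 06:44
  after break (9 min): 06:53
  after task 2 (63 min): 07:56
  after break (13 min): 08:09
  after task 3 (17 min): 08:26
Total elapsed: 128 minutes
End time: 08:26

08:26


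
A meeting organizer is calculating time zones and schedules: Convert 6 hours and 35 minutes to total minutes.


Hours: 6
Extra minutes: 35
Minutes per hour: 60
Hours to minutes: 6 x 60 = 360
Total: 360 + 35 = 395

395


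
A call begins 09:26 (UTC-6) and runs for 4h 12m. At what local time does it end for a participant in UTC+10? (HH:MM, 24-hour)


Start: 09:26 in UTC-6
Step 1 - add duration:
  minutes: 26 + 12 = 38
  hours: 9 + 4 + 0 = 13
  end in UTC-6: 13:38
Step 2 - convert UTC-6 -> UTC+10:
  offset difference: 10 - (-6) = 16 hours
  13 + (16) = 29 -> mod 24 = 5
Result: 05:38 in UTC+10

05:38


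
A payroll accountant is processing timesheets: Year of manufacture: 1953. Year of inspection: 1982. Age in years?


Birth year: 1953
Current year: 1982
Age = current year - birth year
Age = 1982 - 1953 = 29

29


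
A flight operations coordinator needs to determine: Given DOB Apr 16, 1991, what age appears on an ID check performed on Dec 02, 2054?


Birth: 1991-04-16
Reference: 2054-12-02
Year difference: 2054 - 1991 = 63
Has birthday (04-16) occurred by 12-02? Yes
Age in full years: 63

63


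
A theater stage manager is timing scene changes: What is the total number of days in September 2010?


Month: September
Year: 2010
September is a 30-day month
Total: 30 days

30


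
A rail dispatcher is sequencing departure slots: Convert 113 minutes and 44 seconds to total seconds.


Minutes: 113
Extra seconds: 44
Seconds per minute: 60
Minutes to seconds: 113 x 60 = 6780
Total: 6780 + 44 = 6824

6824


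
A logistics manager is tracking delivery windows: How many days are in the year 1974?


Year: 1974
Check leap year rules:
Divisible by 4? No
1974 is not a leap year
Days: 365

365


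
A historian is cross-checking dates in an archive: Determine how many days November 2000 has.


Month: November
Year: 2000
November is a 30-day month
Total: 30 days

30


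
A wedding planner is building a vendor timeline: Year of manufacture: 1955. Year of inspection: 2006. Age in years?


Birth year: 1955
Current year: 2006
Age = current year - birth year
Age = 2006 - 1955 = 51

51


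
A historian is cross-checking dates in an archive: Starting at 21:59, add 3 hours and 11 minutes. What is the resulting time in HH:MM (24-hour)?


Start time: 21:59
Adding: 3 hours 11 minutes
Minutes: 59 + 11 = 70
Minute overflow: 70 >= 60, so carry 1 hour, minutes = 10
Hours: 21 + 3 + 1 = 25
Hour wraparound: 25 mod 24 = 1
Result: 01:10

01:10


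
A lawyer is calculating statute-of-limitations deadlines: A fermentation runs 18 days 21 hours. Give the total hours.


Days: 18
Extra hours: 21
Hours per day: 24
Days to hours: 18 x 24 = 432
Total: 432 + 21 = 453

453


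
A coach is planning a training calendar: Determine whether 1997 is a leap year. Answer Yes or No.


Year: 1997
Divisible by 4? 1997 / 4 = 499.25 -> No
Not divisible by 4, so NOT a leap year

No


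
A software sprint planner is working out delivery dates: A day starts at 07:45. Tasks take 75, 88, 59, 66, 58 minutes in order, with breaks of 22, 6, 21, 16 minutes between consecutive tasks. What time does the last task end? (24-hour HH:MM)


Start: 07:45 = 465 min from midnight
  after task 1 (75 min): 09:00
  after break (22 min): 09:22
  after task 2 (88 min): 10:50
  after break (6 min): 10:56
  after task 3 (59 min): 11:55
  after break (21 min): 12:16
  after task 4 (66 min): 13:22
  after break (16 min): 13:38
  after task 5 (58 min): 14:36
Total elapsed: 411 minutes
End time: 14:36

14:36


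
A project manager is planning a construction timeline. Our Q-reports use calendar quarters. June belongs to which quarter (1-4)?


Month: June (month 6)
Q1: January-March (months 1-3)
Q2: April-June (months 4-6)
Q3: July-September (months 7-9)
Q4: October-December (months 10-12)
Month 6 falls in Q2

2


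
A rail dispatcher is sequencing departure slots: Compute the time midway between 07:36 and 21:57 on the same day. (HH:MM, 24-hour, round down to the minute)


Start time: 07:36 = 456 minutes from midnight
End time: 21:57 = 1317 minutes from midnight
Sum: 456 + 1317 = 1773
Midpoint: 1773 / 2 = 886 minutes
Convert: 886 / 60 = 14 hours, 46 minutes
Result: 14:46

14:46


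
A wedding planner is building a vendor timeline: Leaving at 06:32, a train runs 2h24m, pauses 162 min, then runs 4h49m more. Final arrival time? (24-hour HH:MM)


Depart: 06:32
Leg 1: +144 min -> 08:56
Layover: +162 min -> 11:38
Leg 2: +289 min -> 16:27
Total travel: 595 minutes = 9h 55m
Arrival: 16:27

16:27


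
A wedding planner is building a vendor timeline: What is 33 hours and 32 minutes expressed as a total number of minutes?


Hours: 33
Minutes: 32
Convert hours to minutes: 33 x 60 = 1980
Add remaining minutes: 1980 + 32 = 2012

2012


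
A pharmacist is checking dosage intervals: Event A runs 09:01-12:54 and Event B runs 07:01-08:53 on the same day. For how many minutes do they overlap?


Interval A: [541, 774] minutes from midnight
Interval B: [421, 533] minutes from midnight
Overlap start = max(541, 421) = 541
Overlap end = min(774, 533) = 533
End <= start, so the intervals do not overlap: 0 minutes

0


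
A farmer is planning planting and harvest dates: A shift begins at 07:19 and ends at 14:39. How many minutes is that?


Start time: 07:19 = 439 minutes from midnight
End time: 14:39 = 879 minutes from midnight
Difference: 879 - 439 = 440 minutes
That is 7 hours and 20 minutes

440


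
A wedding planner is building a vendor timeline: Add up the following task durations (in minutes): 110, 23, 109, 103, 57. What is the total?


Durations: 110, 23, 109, 103, 57
Running sum: 110
+ 23 = 133
+ 109 = 242
+ 103 = 345
+ 57 = 402
Total duration: 402 minutes
That is 6 hours and 42 minutes

402


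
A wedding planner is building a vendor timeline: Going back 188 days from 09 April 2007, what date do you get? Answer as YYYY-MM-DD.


Start: 2007-04-09
Subtracting 188 days
Days already passed in April: 9
After going back through April: 179 more days to subtract
March 2007: 31 days, 148 remaining
February 2007: 28 days, 120 remaining
January 2007: 31 days, 89 remaining
December 2006: 31 days, 58 remaining
Result: 2006-10-03

2006-10-03


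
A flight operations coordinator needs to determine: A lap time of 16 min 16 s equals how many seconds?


Minutes: 16
Seconds: 16
Convert minutes to seconds: 16 x 60 = 960
Add remaining seconds: 960 + 16 = 976

976


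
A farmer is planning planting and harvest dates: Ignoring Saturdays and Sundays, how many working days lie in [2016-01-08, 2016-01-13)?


Start: 2016-01-08 (Friday)
End (exclusive): 2016-01-13 (Wednesday)
Total calendar days: 5
Full weeks: 5 // 7 = 0 -> 0 weekdays
Remaining 5 days starting on Friday:
  Fri(w), Sat(-), Sun(-), Mon(w), Tue(w) -> 3 weekdays
Total business days: 0 + 3 = 3

3


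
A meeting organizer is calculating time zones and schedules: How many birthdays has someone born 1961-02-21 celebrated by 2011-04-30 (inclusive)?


Birth: 1961-02-21
Reference: 2011-04-30
Year difference: 2011 - 1961 = 50
Has birthday (02-21) occurred by 04-30? Yes
Age in full years: 50

50


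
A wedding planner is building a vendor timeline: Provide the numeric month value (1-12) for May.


Calendar month order:
4. April
5. May <--
6. June
May is month number 5

5


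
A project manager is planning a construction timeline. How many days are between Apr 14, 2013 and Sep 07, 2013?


Start date: 2013-04-14
End date: 2013-09-07
Apr 2013: +17 days
May 2013: +31 days
Jun 2013: +30 days
... (3 more months)
Total: 146 days

146


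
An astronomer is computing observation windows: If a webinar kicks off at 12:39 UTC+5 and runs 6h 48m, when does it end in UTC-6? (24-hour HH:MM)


Start: 12:39 in UTC+5
Step 1 - add duration:
  minutes: 39 + 48 = 87 (carry 1h)
  hours: 12 + 6 + 1 = 19
  end in UTC+5: 19:27
Step 2 - convert UTC+5 -> UTC-6:
  offset difference: -6 - (5) = -11 hours
  19 + (-11) = 8 -> mod 24 = 8
Result: 08:27 in UTC-6

08:27


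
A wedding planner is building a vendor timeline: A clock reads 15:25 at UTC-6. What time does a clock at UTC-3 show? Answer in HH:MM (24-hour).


Local time: 15:25 at UTC-6 (offset -6h)
Target zone: UTC-3 (offset -3h)
Difference: -3 - (-6) = 3 hours
Calculation: 15 + (3) = 18
Result: 18:25

18:25


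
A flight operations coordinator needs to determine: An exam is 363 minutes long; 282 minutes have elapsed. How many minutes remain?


Total budget: 363 minutes
Time used: 282 minutes
Remaining: 363 - 282 = 81 minutes
Percent used: 77.7%
Percent remaining: 22.3%

81


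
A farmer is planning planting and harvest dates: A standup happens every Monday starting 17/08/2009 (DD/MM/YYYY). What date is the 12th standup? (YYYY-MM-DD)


First occurrence: 2009-08-17 (occurrence 1)
Each occurrence is 7 days after the previous.
Occurrence 12 is 11 weeks after the first.
11 weeks = 77 days
2009-08-17 + 77 days = 2009-11-02

2009-11-02


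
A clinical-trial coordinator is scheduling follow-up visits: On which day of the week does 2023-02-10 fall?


Date: 2023-02-10
January 1, 2023 is a Sunday
Day of year: 41
Offset from Jan 1: 40 days
40 mod 7 = 5
Result: Friday

Friday


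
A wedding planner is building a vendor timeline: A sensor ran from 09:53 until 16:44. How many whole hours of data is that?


Start: 09:53
End: 16:44
Hour difference: 16 - 9 = 7 hours
Minute difference: 44 - 53 = -9 minutes
Total minutes: 411
Complete hours: 411 / 60 = 6 (remainder 51)

6


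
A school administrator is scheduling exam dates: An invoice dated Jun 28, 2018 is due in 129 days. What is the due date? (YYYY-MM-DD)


Start: 2018-06-28
Adding 129 days
Days remaining in June: 2
After June: 127 days still to add
July 2018: 31 days, 96 remaining
August 2018: 31 days, 65 remaining
September 2018: 30 days, 35 remaining
October 2018: 31 days, 4 remaining
Result: 2018-11-04

2018-11-04


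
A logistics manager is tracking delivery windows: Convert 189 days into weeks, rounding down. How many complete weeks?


Total days: 189
Days per week: 7
Division: 189 / 7 = 27 remainder 0
Complete weeks: 27
Remaining days: 0

27


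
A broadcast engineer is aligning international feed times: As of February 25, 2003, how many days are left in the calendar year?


Start: February 25, 2003
End: December 31, 2003
Days left in February: 3
March: 31
April: 30
May: 31
June: 30
... plus remaining months
Sum of remaining months: 306
Total: 3 + 306 = 309

309


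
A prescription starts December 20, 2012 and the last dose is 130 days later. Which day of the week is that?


Start: 2012-12-20 (Thursday)
Step 1 - find target date: add 130 days
  2012-12-20 + 130 days = 2013-04-29
Step 2 - day of week:
  130 mod 7 = 4
  Thursday + 4 days -> Monday
Result: Monday (2013-04-29)

Monday


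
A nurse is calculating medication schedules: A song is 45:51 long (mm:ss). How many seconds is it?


Minutes: 45
Extra seconds: 51
Seconds per minute: 60
Minutes to seconds: 45 x 60 = 2700
Total: 2700 + 51 = 2751

2751


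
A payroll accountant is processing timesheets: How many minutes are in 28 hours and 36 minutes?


Hours: 28
Extra minutes: 36
Minutes per hour: 60
Hours to minutes: 28 x 60 = 1680
Total: 1680 + 36 = 1716

1716


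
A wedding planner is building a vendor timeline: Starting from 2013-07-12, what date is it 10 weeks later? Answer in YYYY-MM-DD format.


Start: 2013-07-12
Weeks to add: 10
Convert to days: 10 x 7 = 70 days
Add 70 days to 2013-07-12
Result: 2013-09-20

2013-09-20


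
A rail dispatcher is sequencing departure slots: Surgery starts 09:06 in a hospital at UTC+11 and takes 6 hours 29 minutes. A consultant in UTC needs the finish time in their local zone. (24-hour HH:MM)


Start: 09:06 in UTC+11
Step 1 - add duration:
  minutes: 6 + 29 = 35
  hours: 9 + 6 + 0 = 15
  end in UTC+11: 15:35
Step 2 - convert UTC+11 -> UTC:
  offset difference: 0 - (11) = -11 hours
  15 + (-11) = 4 -> mod 24 = 4
Result: 04:35 in UTC

04:35


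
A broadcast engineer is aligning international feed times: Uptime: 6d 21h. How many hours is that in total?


Days: 6
Extra hours: 21
Hours per day: 24
Days to hours: 6 x 24 = 144
Total: 144 + 21 = 165

165


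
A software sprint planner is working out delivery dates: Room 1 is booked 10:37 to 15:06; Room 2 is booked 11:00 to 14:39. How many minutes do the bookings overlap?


Interval A: [637, 906] minutes from midnight
Interval B: [660, 879] minutes from midnight
Overlap start = max(637, 660) = 660
Overlap end = min(906, 879) = 879
Overlap = 879 - 660 = 219 minutes

219


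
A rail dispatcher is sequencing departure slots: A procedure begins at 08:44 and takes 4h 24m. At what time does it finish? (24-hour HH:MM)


Start time: 08:44
Adding: 4 hours 24 minutes
Minutes: 44 + 24 = 68
Minute overflow: 68 >= 60, so carry 1 hour, minutes = 8
Hours: 8 + 4 + 1 = 13
Result: 13:08

13:08


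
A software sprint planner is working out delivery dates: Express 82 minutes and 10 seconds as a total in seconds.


Minutes: 82
Seconds: 10
Convert minutes to seconds: 82 x 60 = 4920
Add remaining seconds: 4920 + 10 = 4930

4930


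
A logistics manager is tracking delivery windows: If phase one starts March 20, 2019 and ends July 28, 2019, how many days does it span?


Start date: 2019-03-20
End date: 2019-07-28
Mar 2019: +12 days
Apr 2019: +30 days
May 2019: +31 days
Jun 2019: +30 days
Jul 2019: +27 days
Total: 130 days

130


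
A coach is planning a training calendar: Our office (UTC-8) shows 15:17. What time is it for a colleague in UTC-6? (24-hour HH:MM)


Local time: 15:17 at UTC-8 (offset -8h)
Target zone: UTC-6 (offset -6h)
Difference: -6 - (-8) = 2 hours
Calculation: 15 + (2) = 17
Result: 17:17

17:17


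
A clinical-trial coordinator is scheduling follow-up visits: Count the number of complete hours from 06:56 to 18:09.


Start: 06:56
End: 18:09
Hour difference: 18 - 6 = 12 hours
Minute difference: 9 - 56 = -47 minutes
Total minutes: 673
Complete hours: 673 / 60 = 11 (remainder 13)

11


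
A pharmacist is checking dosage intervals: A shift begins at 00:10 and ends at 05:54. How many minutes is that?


Start time: 00:10 = 10 minutes from midnight
End time: 05:54 = 354 minutes from midnight
Difference: 354 - 10 = 344 minutes
That is 5 hours and 44 minutes

344


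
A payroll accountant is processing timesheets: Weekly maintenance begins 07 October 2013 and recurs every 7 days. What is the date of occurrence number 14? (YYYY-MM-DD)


First occurrence: 2013-10-07 (occurrence 1)
Each occurrence is 7 days after the previous.
Occurrence 14 is 13 weeks after the first.
13 weeks = 91 days
2013-10-07 + 91 days = 2014-01-06

2014-01-06


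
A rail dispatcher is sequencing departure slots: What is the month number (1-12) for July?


Calendar month order:
6. June
7. July <--
8. August
July is month number 7

7


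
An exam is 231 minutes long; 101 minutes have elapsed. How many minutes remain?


Total budget: 231 minutes
Time used: 101 minutes
Remaining: 231 - 101 = 130 minutes
Percent used: 43.7%
Percent remaining: 56.3%

130


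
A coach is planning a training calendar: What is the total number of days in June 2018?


Month: June
Year: 2018
June is a 30-day month
Total: 30 days

30


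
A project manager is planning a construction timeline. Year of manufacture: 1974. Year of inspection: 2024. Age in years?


Birth year: 1974
Current year: 2024
Age = current year - birth year
Age = 2024 - 1974 = 50

50


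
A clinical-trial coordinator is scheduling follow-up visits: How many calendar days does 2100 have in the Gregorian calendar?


Year: 2100
Check leap year rules:
Divisible by 4? Yes
Divisible by 100? Yes
Divisible by 400? No
2100 is not a leap year
Days: 365

365


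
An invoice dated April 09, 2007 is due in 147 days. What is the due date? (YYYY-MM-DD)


Start: 2007-04-09
Adding 147 days
Days remaining in April: 21
After April: 126 days still to add
May 2007: 31 days, 95 remaining
June 2007: 30 days, 65 remaining
July 2007: 31 days, 34 remaining
August 2007: 31 days, 3 remaining
Result: 2007-09-03

2007-09-03


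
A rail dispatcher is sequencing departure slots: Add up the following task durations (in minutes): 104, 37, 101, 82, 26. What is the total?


Durations: 104, 37, 101, 82, 26
Running sum: 104
+ 37 = 141
+ 101 = 242
+ 82 = 324
+ 26 = 350
Total duration: 350 minutes
That is 5 hours and 50 minutes

350


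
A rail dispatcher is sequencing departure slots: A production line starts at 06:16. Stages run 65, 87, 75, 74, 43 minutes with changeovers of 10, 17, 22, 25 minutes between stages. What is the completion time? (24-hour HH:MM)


Start: 06:16 = 376 min from midnight
  after task 1 (65 min): 07:21
  after break (10 min): 07:31
  after task 2 (87 min): 08:58
  after break (17 min): 09:15
  after task 3 (75 min): 10:30
  after break (22 min): 10:52
  after task 4 (74 min): 12:06
  after break (25 min): 12:31
  after task 5 (43 min): 13:14
Total elapsed: 418 minutes
End time: 13:14

13:14


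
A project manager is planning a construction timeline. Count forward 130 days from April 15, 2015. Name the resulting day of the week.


Start: 2015-04-15 (Wednesday)
Step 1 - find target date: add 130 days
  2015-04-15 + 130 days = 2015-08-23
Step 2 - day of week:
  130 mod 7 = 4
  Wednesday + 4 days -> Sunday
Result: Sunday (2015-08-23)

Sunday


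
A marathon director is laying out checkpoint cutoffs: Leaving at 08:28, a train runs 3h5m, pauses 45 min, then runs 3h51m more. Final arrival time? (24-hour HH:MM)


Depart: 08:28
Leg 1: +185 min -> 11:33
Layover: +45 min -> 12:18
Leg 2: +231 min -> 16:09
Total travel: 461 minutes = 7h 41m
Arrival: 16:09

16:09


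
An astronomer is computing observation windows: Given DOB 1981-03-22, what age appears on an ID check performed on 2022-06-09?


Birth: 1981-03-22
Reference: 2022-06-09
Year difference: 2022 - 1981 = 41
Has birthday (03-22) occurred by 06-09? Yes
Age in full years: 41

41


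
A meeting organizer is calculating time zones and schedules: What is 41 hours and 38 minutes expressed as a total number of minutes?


Hours: 41
Minutes: 38
Convert hours to minutes: 41 x 60 = 2460
Add remaining minutes: 2460 + 38 = 2498

2498


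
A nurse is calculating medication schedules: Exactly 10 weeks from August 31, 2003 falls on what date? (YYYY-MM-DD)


Start: 2003-08-31
Weeks to add: 10
Convert to days: 10 x 7 = 70 days
Add 70 days to 2003-08-31
Result: 2003-11-09

2003-11-09


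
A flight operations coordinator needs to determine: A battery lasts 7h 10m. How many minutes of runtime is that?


Hours: 7
Extra minutes: 10
Minutes per hour: 60
Hours to minutes: 7 x 60 = 420
Total: 420 + 10 = 430

430


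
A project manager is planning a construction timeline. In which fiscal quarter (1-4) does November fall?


Month: November (month 11)
Q1: January-March (months 1-3)
Q2: April-June (months 4-6)
Q3: July-September (months 7-9)
Q4: October-December (months 10-12)
Month 11 falls in Q4

4


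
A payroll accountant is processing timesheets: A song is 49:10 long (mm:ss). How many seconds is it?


Minutes: 49
Extra seconds: 10
Seconds per minute: 60
Minutes to seconds: 49 x 60 = 2940
Total: 2940 + 10 = 2950

2950


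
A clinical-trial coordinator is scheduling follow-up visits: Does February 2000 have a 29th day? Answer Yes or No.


Year: 2000
Divisible by 4? 2000 / 4 = 500.0 -> Yes
Divisible by 100? 2000 / 100 = 20.0 -> Yes
Divisible by 400? 2000 / 400 = 5.0 -> Yes
Divisible by 400, so it IS a leap year

Yes


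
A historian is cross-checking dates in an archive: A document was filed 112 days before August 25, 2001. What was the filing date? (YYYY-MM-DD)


Start: 2001-08-25
Subtracting 112 days
Days already passed in August: 25
After going back through August: 87 more days to subtract
July 2001: 31 days, 56 remaining
June 2001: 30 days, 26 remaining
May 2001 has 31 days, need 26
Result: 2001-05-05

2001-05-05


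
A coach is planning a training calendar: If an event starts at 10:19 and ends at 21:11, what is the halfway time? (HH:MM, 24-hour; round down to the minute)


Start time: 10:19 = 619 minutes from midnight
End time: 21:11 = 1271 minutes from midnight
Sum: 619 + 1271 = 1890
Midpoint: 1890 / 2 = 945 minutes
Convert: 945 / 60 = 15 hours, 45 minutes
Result: 15:45

15:45


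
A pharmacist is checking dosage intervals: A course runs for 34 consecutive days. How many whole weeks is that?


Total days: 34
Days per week: 7
Division: 34 / 7 = 4 remainder 6
Complete weeks: 4
Remaining days: 6

4


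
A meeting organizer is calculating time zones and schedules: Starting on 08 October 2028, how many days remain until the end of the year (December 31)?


Start: October 08, 2028
End: December 31, 2028
Days left in October: 23
November: 30
December: 31
Sum of remaining months: 61
Total: 23 + 61 = 84

84


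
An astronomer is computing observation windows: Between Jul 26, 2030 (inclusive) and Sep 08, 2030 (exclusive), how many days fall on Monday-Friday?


Start: 2030-07-26 (Friday)
End (exclusive): 2030-09-08 (Sunday)
Total calendar days: 44
Full weeks: 44 // 7 = 6 -> 30 weekdays
Remaining 2 days starting on Friday:
  Fri(w), Sat(-) -> 1 weekdays
Total business days: 30 + 1 = 31

31


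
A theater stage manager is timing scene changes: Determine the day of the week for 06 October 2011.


Date: 2011-10-06
January 1, 2011 is a Saturday
Day of year: 279
Offset from Jan 1: 278 days
278 mod 7 = 5
Result: Thursday

Thursday


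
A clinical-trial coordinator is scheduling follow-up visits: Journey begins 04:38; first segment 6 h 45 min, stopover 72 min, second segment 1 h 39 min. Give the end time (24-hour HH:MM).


Depart: 04:38
Leg 1: +405 min -> 11:23
Layover: +72 min -> 12:35
Leg 2: +99 min -> 14:14
Total travel: 576 minutes = 9h 36m
Arrival: 14:14

14:14


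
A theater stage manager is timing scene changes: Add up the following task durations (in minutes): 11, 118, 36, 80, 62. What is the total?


Durations: 11, 118, 36, 80, 62
Running sum: 11
+ 118 = 129
+ 36 = 165
+ 80 = 245
+ 62 = 307
Total duration: 307 minutes
That is 5 hours and 7 minutes

307


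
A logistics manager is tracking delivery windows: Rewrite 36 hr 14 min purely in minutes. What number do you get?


Hours: 36
Extra minutes: 14
Minutes per hour: 60
Hours to minutes: 36 x 60 = 2160
Total: 2160 + 14 = 2174

2174


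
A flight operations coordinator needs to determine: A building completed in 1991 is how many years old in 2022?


Birth year: 1991
Current year: 2022
Age = current year - birth year
Age = 2022 - 1991 = 31

31


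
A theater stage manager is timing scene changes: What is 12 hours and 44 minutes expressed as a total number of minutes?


Hours: 12
Minutes: 44
Convert hours to minutes: 12 x 60 = 720
Add remaining minutes: 720 + 44 = 764

764


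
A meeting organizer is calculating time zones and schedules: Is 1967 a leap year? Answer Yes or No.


Year: 1967
Divisible by 4? 1967 / 4 = 491.75 -> No
Not divisible by 4, so NOT a leap year

No


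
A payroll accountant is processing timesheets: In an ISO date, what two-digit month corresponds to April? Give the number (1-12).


Calendar month order:
3. March
4. April <--
5. May
April is month number 4

4


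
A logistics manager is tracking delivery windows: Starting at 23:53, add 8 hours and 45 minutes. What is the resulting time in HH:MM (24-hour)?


Start time: 23:53
Adding: 8 hours 45 minutes
Minutes: 53 + 45 = 98
Minute overflow: 98 >= 60, so carry 1 hour, minutes = 38
Hours: 23 + 8 + 1 = 32
Hour wraparound: 32 mod 24 = 8
Result: 08:38

08:38


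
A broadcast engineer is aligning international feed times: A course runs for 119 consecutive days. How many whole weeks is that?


Total days: 119
Days per week: 7
Division: 119 / 7 = 17 remainder 0
Complete weeks: 17
Remaining days: 0

17


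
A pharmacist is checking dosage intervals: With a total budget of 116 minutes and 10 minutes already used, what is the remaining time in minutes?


Total budget: 116 minutes
Time used: 10 minutes
Remaining: 116 - 10 = 106 minutes
Percent used: 8.6%
Percent remaining: 91.4%

106


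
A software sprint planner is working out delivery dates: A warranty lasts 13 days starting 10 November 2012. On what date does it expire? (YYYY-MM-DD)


Start: 2012-11-10
Adding 13 days
Days remaining in November: 20
Result: 2012-11-23

2012-11-23


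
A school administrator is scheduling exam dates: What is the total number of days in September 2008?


Month: September
Year: 2008
September is a 30-day month
Total: 30 days

30


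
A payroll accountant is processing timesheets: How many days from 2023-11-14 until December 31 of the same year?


Start: November 14, 2023
End: December 31, 2023
Days left in November: 16
December: 31
Sum of remaining months: 31
Total: 16 + 31 = 47

47
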